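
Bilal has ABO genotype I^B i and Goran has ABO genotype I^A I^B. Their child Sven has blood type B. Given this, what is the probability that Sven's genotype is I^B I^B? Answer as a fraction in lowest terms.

1/2

Cross I^B i × I^A I^B → 1/4 I^A I^B, 1/4 I^A i, 1/4 I^B I^B, 1/4 I^B i.
Type-B genotypes among offspring: I^B I^B (1/4), I^B i (1/4); total 1/2.
P(I^B I^B | type B) = (1/4) / (1/2) = 1/2.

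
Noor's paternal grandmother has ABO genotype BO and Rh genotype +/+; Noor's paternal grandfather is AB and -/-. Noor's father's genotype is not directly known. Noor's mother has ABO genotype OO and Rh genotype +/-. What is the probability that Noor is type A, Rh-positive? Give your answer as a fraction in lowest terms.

3/16

Noor's father's ABO genotype from BO × AB: 1/4 AB, 1/4 AO, 1/4 BB, 1/4 BO.
Crossing each possibility with the mother OO and summing P(type A): 1/4·1/2 + 1/4·1/2 + 1/4·0 + 1/4·0 = 1/4.
Similarly for Rh via the father's Rh distribution: P(Rh+) = 3/4.
Independent loci: 1/4 × 3/4 = 3/16.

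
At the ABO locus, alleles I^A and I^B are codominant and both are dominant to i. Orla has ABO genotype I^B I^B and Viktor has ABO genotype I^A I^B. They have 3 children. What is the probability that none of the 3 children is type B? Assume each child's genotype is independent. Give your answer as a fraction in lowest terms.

1/8

ABO cross I^B I^B × I^A I^B → 1/2 B, 1/2 AB.
So P(type B) = 1/2 per child.
P(not type B) = 1/2 for one child; (1/2)^3 = 1/8.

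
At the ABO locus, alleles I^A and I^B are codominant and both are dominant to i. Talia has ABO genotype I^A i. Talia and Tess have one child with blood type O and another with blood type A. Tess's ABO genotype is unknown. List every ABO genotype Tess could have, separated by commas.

For each candidate genotype of Tess, check whether crossing it with I^A i can produce every observed child phenotype.
  I^A I^A → possible child types {A} ✗
  I^A I^B → possible child types {A, B, AB} ✗
  I^A i → possible child types {O, A} ✓
  I^B I^B → possible child types {B, AB} ✗
  I^B i → possible child types {O, A, B, AB} ✓
  i i → possible child types {O, A} ✓

I^A i, I^B i, i i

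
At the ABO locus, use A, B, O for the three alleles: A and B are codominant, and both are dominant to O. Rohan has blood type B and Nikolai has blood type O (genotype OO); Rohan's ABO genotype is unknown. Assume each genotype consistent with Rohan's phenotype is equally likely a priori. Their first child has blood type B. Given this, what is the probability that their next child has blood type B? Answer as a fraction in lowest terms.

Possible genotypes: Rohan ∈ {BB, BO}; Nikolai ∈ {OO}.
Weight each parental genotype pair by prior × P(type-B child):
  BB × OO: posterior weight 2/3; P(next child type B) = 1.
  BO × OO: posterior weight 1/3; P(next child type B) = 1/2.
Weighted sum = 5/6.

5/6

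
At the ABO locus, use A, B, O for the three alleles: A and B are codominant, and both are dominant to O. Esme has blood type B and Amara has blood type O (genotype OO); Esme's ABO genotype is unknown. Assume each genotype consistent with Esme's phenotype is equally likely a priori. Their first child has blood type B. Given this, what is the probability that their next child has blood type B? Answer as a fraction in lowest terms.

5/6

Possible genotypes: Esme ∈ {BB, BO}; Amara ∈ {OO}.
Weight each parental genotype pair by prior × P(type-B child):
  BB × OO: posterior weight 2/3; P(next child type B) = 1.
  BO × OO: posterior weight 1/3; P(next child type B) = 1/2.
Weighted sum = 5/6.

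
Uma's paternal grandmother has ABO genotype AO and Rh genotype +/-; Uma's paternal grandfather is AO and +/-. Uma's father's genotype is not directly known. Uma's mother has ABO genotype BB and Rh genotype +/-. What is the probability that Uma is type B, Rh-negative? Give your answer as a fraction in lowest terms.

1/8

Uma's father's ABO genotype from AO × AO: 1/4 AA, 1/2 AO, 1/4 OO.
Crossing each possibility with the mother BB and summing P(type B): 1/4·0 + 1/2·1/2 + 1/4·1 = 1/2.
Similarly for Rh via the father's Rh distribution: P(Rh-) = 1/4.
Independent loci: 1/2 × 1/4 = 1/8.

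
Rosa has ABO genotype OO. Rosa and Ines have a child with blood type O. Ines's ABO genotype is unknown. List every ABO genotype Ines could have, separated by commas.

For each candidate genotype of Ines, check whether crossing it with OO can produce every observed child phenotype.
  AA → possible child types {A} ✗
  AB → possible child types {A, B} ✗
  AO → possible child types {O, A} ✓
  BB → possible child types {B} ✗
  BO → possible child types {O, B} ✓
  OO → possible child types {O} ✓

AO, BO, OO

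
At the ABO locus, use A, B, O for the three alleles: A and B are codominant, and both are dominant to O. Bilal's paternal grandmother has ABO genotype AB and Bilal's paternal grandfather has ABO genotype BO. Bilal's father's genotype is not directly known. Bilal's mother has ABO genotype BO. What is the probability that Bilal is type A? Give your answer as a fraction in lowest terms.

Bilal's father's ABO genotype from AB × BO: 1/4 AB, 1/4 AO, 1/4 BB, 1/4 BO.
Crossing each possibility with the mother BO and summing P(type A): 1/4·1/4 + 1/4·1/4 + 1/4·0 + 1/4·0 = 1/8.

1/8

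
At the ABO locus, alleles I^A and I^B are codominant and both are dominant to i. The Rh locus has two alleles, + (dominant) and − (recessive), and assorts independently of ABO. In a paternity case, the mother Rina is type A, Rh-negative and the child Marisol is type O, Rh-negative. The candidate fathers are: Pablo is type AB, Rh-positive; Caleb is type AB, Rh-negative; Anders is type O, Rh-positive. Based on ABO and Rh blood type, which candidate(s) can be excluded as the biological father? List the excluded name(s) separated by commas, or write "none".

A candidate is excluded only if no genotype consistent with his phenotype could produce a type O, Rh-negative child with a type A, Rh-negative mother.
Pablo (type AB, Rh+): no genotype consistent with that phenotype can produce a type-O Rh- child with a type-A mother.
Caleb (type AB, Rh-): no genotype consistent with that phenotype can produce a type-O Rh- child with a type-A mother.

Pablo, Caleb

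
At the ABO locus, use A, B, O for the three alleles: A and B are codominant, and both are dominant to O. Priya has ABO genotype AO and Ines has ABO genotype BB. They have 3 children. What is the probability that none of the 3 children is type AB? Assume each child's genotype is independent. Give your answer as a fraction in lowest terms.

1/8

ABO cross AO × BB → 1/2 B, 1/2 AB.
So P(type AB) = 1/2 per child.
P(not type AB) = 1/2 for one child; (1/2)^3 = 1/8.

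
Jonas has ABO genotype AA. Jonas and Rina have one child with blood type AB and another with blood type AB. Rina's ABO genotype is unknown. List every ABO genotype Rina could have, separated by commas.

For each candidate genotype of Rina, check whether crossing it with AA can produce every observed child phenotype.
  AA → possible child types {A} ✗
  AB → possible child types {A, AB} ✓
  AO → possible child types {A} ✗
  BB → possible child types {AB} ✓
  BO → possible child types {A, AB} ✓
  OO → possible child types {A} ✗

AB, BB, BO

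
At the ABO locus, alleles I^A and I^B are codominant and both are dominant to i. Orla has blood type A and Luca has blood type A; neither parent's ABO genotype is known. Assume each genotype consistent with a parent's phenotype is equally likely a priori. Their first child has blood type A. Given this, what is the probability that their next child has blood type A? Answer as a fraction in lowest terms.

Possible genotypes: Orla ∈ {I^A I^A, I^A i}; Luca ∈ {I^A I^A, I^A i}.
Weight each parental genotype pair by prior × P(type-A child):
  I^A I^A × I^A I^A: posterior weight 4/15; P(next child type A) = 1.
  I^A I^A × I^A i: posterior weight 4/15; P(next child type A) = 1.
  I^A i × I^A I^A: posterior weight 4/15; P(next child type A) = 1.
  I^A i × I^A i: posterior weight 1/5; P(next child type A) = 3/4.
Weighted sum = 19/20.

19/20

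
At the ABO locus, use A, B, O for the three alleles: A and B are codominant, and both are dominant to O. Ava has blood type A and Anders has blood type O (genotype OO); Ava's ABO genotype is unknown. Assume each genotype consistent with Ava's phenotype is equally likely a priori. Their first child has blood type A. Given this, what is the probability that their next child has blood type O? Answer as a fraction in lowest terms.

Possible genotypes: Ava ∈ {AA, AO}; Anders ∈ {OO}.
Weight each parental genotype pair by prior × P(type-A child):
  AA × OO: posterior weight 2/3; P(next child type O) = 0.
  AO × OO: posterior weight 1/3; P(next child type O) = 1/2.
Weighted sum = 1/6.

1/6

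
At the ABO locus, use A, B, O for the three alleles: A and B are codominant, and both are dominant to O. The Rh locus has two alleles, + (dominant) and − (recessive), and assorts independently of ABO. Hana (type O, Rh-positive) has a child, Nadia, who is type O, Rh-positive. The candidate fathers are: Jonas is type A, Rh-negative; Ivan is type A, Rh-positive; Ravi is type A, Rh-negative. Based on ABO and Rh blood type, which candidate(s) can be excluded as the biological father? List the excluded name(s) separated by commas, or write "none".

none

A candidate is excluded only if no genotype consistent with his phenotype could produce a type O, Rh-positive child with a type O, Rh-positive mother.
Every candidate has at least one consistent genotype combination, so none can be excluded.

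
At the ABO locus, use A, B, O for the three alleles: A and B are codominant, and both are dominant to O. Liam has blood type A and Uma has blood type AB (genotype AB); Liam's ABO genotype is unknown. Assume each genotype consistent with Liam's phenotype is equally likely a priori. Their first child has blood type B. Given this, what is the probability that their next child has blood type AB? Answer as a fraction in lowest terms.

1/4

Possible genotypes: Liam ∈ {AA, AO}; Uma ∈ {AB}.
Weight each parental genotype pair by prior × P(type-B child):
  AO × AB: posterior weight 1; P(next child type AB) = 1/4.
Weighted sum = 1/4.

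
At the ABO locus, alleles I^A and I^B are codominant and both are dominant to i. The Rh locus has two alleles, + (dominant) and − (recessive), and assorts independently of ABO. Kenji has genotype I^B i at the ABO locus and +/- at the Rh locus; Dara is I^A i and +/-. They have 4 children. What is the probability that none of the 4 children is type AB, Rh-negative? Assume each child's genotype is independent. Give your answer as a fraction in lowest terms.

50625/65536

ABO cross I^B i × I^A i → 1/4 O, 1/4 A, 1/4 B, 1/4 AB.
Rh cross +/- × +/- → 3/4 Rh+, 1/4 Rh-; so P(type AB, Rh-negative) = 1/4 × 1/4 = 1/16 per child.
P(not type AB, Rh-negative) = 15/16 for one child; (15/16)^4 = 50625/65536.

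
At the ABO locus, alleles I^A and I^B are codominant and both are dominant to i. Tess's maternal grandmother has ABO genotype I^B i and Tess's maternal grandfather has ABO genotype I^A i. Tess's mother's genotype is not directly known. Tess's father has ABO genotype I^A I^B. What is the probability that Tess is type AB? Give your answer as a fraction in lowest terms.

Tess's mother's ABO genotype from I^B i × I^A i: 1/4 I^A I^B, 1/4 I^A i, 1/4 I^B i, 1/4 i i.
Crossing each possibility with the father I^A I^B and summing P(type AB): 1/4·1/2 + 1/4·1/4 + 1/4·1/4 + 1/4·0 = 1/4.

1/4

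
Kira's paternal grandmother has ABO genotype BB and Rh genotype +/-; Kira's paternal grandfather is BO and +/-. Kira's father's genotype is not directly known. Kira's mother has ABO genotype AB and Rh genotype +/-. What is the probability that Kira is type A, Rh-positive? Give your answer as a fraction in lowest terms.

Kira's father's ABO genotype from BB × BO: 1/2 BB, 1/2 BO.
Crossing each possibility with the mother AB and summing P(type A): 1/2·0 + 1/2·1/4 = 1/8.
Similarly for Rh via the father's Rh distribution: P(Rh+) = 3/4.
Independent loci: 1/8 × 3/4 = 3/32.

3/32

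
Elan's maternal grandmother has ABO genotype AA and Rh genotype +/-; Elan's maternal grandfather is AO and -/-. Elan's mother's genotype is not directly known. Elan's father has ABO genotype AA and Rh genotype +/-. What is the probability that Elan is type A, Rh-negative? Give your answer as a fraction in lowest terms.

3/8

Elan's mother's ABO genotype from AA × AO: 1/2 AA, 1/2 AO.
Crossing each possibility with the father AA and summing P(type A): 1/2·1 + 1/2·1 = 1.
Similarly for Rh via the mother's Rh distribution: P(Rh-) = 3/8.
Independent loci: 1 × 3/8 = 3/8.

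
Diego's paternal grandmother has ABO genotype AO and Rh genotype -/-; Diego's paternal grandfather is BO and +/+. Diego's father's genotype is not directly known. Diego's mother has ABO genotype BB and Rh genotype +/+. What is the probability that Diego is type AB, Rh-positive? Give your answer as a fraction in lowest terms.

Diego's father's ABO genotype from AO × BO: 1/4 AB, 1/4 AO, 1/4 BO, 1/4 OO.
Crossing each possibility with the mother BB and summing P(type AB): 1/4·1/2 + 1/4·1/2 + 1/4·0 + 1/4·0 = 1/4.
Similarly for Rh via the father's Rh distribution: P(Rh+) = 1.
Independent loci: 1/4 × 1 = 1/4.

1/4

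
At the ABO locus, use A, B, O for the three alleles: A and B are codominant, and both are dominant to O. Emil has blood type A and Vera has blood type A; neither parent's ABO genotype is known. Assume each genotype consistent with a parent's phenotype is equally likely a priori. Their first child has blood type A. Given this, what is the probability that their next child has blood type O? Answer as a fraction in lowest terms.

1/20

Possible genotypes: Emil ∈ {AA, AO}; Vera ∈ {AA, AO}.
Weight each parental genotype pair by prior × P(type-A child):
  AA × AA: posterior weight 4/15; P(next child type O) = 0.
  AA × AO: posterior weight 4/15; P(next child type O) = 0.
  AO × AA: posterior weight 4/15; P(next child type O) = 0.
  AO × AO: posterior weight 1/5; P(next child type O) = 1/4.
Weighted sum = 1/20.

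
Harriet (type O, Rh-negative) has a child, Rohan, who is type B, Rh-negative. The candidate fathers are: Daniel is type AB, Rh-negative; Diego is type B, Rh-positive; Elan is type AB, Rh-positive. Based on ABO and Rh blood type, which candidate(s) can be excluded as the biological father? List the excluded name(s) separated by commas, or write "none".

none

A candidate is excluded only if no genotype consistent with his phenotype could produce a type B, Rh-negative child with a type O, Rh-negative mother.
Every candidate has at least one consistent genotype combination, so none can be excluded.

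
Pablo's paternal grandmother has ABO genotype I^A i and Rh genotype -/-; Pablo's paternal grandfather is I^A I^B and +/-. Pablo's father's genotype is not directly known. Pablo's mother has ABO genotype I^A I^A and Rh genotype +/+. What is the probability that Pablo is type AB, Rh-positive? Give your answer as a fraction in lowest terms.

1/4

Pablo's father's ABO genotype from I^A i × I^A I^B: 1/4 I^A I^A, 1/4 I^A I^B, 1/4 I^A i, 1/4 I^B i.
Crossing each possibility with the mother I^A I^A and summing P(type AB): 1/4·0 + 1/4·1/2 + 1/4·0 + 1/4·1/2 = 1/4.
Similarly for Rh via the father's Rh distribution: P(Rh+) = 1.
Independent loci: 1/4 × 1 = 1/4.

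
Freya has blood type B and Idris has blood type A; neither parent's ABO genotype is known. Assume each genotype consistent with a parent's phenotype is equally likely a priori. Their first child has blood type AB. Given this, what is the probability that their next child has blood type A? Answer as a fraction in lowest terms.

5/36

Possible genotypes: Freya ∈ {BB, BO}; Idris ∈ {AA, AO}.
Weight each parental genotype pair by prior × P(type-AB child):
  BB × AA: posterior weight 4/9; P(next child type A) = 0.
  BB × AO: posterior weight 2/9; P(next child type A) = 0.
  BO × AA: posterior weight 2/9; P(next child type A) = 1/2.
  BO × AO: posterior weight 1/9; P(next child type A) = 1/4.
Weighted sum = 5/36.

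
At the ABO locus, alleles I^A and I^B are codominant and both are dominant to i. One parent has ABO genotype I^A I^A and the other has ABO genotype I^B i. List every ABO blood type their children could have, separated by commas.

A, AB

Gametes from I^A I^A × I^B i give offspring ABO genotypes I^A I^B, I^A i, i.e. phenotypes A, AB.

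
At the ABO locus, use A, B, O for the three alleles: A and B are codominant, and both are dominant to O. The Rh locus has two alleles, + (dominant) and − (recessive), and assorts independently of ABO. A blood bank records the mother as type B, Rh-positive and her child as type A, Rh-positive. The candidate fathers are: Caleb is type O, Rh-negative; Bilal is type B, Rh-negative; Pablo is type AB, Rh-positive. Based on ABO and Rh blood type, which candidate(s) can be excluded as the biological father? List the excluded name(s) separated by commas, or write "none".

A candidate is excluded only if no genotype consistent with his phenotype could produce a type A, Rh-positive child with a type B, Rh-positive mother.
Caleb (type O, Rh-): no genotype consistent with that phenotype can produce a type-A Rh+ child with a type-B mother.
Bilal (type B, Rh-): no genotype consistent with that phenotype can produce a type-A Rh+ child with a type-B mother.

Caleb, Bilal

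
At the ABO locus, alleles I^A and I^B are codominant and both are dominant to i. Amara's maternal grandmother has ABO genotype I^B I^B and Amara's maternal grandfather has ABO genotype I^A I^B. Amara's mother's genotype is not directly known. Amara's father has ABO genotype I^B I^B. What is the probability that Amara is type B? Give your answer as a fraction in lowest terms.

3/4

Amara's mother's ABO genotype from I^B I^B × I^A I^B: 1/2 I^A I^B, 1/2 I^B I^B.
Crossing each possibility with the father I^B I^B and summing P(type B): 1/2·1/2 + 1/2·1 = 3/4.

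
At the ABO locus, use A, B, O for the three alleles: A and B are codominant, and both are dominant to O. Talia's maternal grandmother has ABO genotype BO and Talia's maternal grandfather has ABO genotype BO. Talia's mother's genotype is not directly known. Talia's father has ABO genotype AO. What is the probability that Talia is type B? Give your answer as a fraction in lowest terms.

1/4

Talia's mother's ABO genotype from BO × BO: 1/4 BB, 1/2 BO, 1/4 OO.
Crossing each possibility with the father AO and summing P(type B): 1/4·1/2 + 1/2·1/4 + 1/4·0 = 1/4.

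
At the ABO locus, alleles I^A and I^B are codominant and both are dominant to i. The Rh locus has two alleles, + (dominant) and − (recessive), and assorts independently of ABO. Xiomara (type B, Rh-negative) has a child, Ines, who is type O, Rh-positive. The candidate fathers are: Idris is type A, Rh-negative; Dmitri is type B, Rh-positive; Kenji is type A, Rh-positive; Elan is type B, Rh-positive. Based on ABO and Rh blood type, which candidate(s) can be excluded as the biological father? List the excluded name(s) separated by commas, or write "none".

A candidate is excluded only if no genotype consistent with his phenotype could produce a type O, Rh-positive child with a type B, Rh-negative mother.
Idris (type A, Rh-): no genotype consistent with that phenotype can produce a type-O Rh+ child with a type-B mother.

Idris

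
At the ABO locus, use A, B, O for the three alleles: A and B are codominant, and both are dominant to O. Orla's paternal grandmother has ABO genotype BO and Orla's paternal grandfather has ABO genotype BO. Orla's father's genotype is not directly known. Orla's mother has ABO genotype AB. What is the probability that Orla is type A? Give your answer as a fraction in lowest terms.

Orla's father's ABO genotype from BO × BO: 1/4 BB, 1/2 BO, 1/4 OO.
Crossing each possibility with the mother AB and summing P(type A): 1/4·0 + 1/2·1/4 + 1/4·1/2 = 1/4.

1/4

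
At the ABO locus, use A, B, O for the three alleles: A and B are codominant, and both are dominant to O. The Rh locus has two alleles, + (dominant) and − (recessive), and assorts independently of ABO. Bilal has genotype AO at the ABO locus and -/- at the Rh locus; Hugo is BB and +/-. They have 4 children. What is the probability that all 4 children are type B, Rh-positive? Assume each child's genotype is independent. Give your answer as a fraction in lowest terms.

ABO cross AO × BB → 1/2 B, 1/2 AB.
Rh cross -/- × +/- → 1/2 Rh+, 1/2 Rh-; so P(type B, Rh-positive) = 1/2 × 1/2 = 1/4 per child.
All 4 independent: (1/4)^4 = 1/256.

1/256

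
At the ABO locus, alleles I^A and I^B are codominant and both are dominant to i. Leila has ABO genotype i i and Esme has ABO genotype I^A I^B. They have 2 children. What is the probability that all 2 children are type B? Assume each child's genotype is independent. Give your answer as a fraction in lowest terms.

1/4

ABO cross i i × I^A I^B → 1/2 A, 1/2 B.
So P(type B) = 1/2 per child.
All 2 independent: (1/2)^2 = 1/4.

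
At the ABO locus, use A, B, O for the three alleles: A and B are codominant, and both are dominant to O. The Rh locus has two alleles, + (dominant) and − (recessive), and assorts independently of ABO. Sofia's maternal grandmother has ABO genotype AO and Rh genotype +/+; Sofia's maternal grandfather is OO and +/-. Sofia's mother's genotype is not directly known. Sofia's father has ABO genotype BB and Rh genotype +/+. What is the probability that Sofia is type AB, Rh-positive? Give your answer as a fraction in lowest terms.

Sofia's mother's ABO genotype from AO × OO: 1/2 AO, 1/2 OO.
Crossing each possibility with the father BB and summing P(type AB): 1/2·1/2 + 1/2·0 = 1/4.
Similarly for Rh via the mother's Rh distribution: P(Rh+) = 1.
Independent loci: 1/4 × 1 = 1/4.

1/4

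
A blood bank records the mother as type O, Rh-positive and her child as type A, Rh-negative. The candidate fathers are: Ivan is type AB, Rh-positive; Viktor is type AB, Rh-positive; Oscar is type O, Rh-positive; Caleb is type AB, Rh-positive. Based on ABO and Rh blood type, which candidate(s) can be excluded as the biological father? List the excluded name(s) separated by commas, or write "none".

Oscar

A candidate is excluded only if no genotype consistent with his phenotype could produce a type A, Rh-negative child with a type O, Rh-positive mother.
Oscar (type O, Rh+): no genotype consistent with that phenotype can produce a type-A Rh- child with a type-O mother.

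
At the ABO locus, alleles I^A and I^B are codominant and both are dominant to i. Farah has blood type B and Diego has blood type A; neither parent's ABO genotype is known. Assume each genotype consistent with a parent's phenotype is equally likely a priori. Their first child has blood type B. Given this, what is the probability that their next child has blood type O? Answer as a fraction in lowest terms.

Possible genotypes: Farah ∈ {I^B I^B, I^B i}; Diego ∈ {I^A I^A, I^A i}.
Weight each parental genotype pair by prior × P(type-B child):
  I^B I^B × I^A i: posterior weight 2/3; P(next child type O) = 0.
  I^B i × I^A i: posterior weight 1/3; P(next child type O) = 1/4.
Weighted sum = 1/12.

1/12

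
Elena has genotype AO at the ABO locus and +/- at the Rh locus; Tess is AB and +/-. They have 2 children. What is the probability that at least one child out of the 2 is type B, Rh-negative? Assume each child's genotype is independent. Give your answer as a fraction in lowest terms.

31/256

ABO cross AO × AB → 1/2 A, 1/4 B, 1/4 AB.
Rh cross +/- × +/- → 3/4 Rh+, 1/4 Rh-; so P(type B, Rh-negative) = 1/4 × 1/4 = 1/16 per child.
P(none) = (15/16)^2 = 225/256; P(at least one) = 1 − 225/256 = 31/256.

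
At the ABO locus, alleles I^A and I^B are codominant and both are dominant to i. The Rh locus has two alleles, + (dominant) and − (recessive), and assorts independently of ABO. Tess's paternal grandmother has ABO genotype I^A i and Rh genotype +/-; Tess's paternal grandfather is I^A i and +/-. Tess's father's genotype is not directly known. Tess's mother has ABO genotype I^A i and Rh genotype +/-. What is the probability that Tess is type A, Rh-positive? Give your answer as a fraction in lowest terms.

9/16

Tess's father's ABO genotype from I^A i × I^A i: 1/4 I^A I^A, 1/2 I^A i, 1/4 i i.
Crossing each possibility with the mother I^A i and summing P(type A): 1/4·1 + 1/2·3/4 + 1/4·1/2 = 3/4.
Similarly for Rh via the father's Rh distribution: P(Rh+) = 3/4.
Independent loci: 3/4 × 3/4 = 9/16.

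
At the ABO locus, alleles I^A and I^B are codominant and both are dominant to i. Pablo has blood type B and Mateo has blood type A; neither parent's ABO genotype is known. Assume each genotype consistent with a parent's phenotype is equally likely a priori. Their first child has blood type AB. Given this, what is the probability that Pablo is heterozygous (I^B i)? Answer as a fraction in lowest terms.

1/3

Possible genotypes: Pablo ∈ {I^B I^B, I^B i}; Mateo ∈ {I^A I^A, I^A i}.
Weight each parental genotype pair by prior × P(type-AB child):
  I^B I^B × I^A I^A: posterior weight 4/9.
  I^B I^B × I^A i: posterior weight 2/9.
  I^B i × I^A I^A: posterior weight 2/9.
  I^B i × I^A i: posterior weight 1/9.
Sum the posterior weight over pairs where Pablo is I^B i: 1/3.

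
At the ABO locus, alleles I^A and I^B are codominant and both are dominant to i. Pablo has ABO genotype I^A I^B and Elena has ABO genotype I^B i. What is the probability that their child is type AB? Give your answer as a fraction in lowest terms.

1/4

ABO cross I^A I^B × I^B i → offspring phenotypes: 1/4 A, 1/2 B, 1/4 AB.
So P(type AB) = 1/4.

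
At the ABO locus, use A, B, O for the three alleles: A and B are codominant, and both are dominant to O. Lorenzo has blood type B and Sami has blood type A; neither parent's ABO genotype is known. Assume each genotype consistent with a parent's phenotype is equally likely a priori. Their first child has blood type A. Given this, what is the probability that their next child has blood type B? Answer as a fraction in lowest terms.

1/12

Possible genotypes: Lorenzo ∈ {BB, BO}; Sami ∈ {AA, AO}.
Weight each parental genotype pair by prior × P(type-A child):
  BO × AA: posterior weight 2/3; P(next child type B) = 0.
  BO × AO: posterior weight 1/3; P(next child type B) = 1/4.
Weighted sum = 1/12.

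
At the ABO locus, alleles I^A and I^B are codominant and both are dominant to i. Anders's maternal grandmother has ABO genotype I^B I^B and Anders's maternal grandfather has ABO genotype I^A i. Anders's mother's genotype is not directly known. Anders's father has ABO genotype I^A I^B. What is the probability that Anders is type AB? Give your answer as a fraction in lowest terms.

Anders's mother's ABO genotype from I^B I^B × I^A i: 1/2 I^A I^B, 1/2 I^B i.
Crossing each possibility with the father I^A I^B and summing P(type AB): 1/2·1/2 + 1/2·1/4 = 3/8.

3/8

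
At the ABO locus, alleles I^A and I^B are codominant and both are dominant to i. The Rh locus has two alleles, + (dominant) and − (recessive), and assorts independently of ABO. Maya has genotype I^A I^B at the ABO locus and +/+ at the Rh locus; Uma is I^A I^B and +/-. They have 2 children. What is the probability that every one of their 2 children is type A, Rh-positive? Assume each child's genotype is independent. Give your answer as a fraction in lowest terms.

ABO cross I^A I^B × I^A I^B → 1/4 A, 1/4 B, 1/2 AB.
Rh cross +/+ × +/- → 1 Rh+; so P(type A, Rh-positive) = 1/4 × 1 = 1/4 per child.
All 2 independent: (1/4)^2 = 1/16.

1/16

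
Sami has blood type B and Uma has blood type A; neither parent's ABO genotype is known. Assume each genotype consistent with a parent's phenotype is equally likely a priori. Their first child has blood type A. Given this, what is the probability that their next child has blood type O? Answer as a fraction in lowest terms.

1/12

Possible genotypes: Sami ∈ {BB, BO}; Uma ∈ {AA, AO}.
Weight each parental genotype pair by prior × P(type-A child):
  BO × AA: posterior weight 2/3; P(next child type O) = 0.
  BO × AO: posterior weight 1/3; P(next child type O) = 1/4.
Weighted sum = 1/12.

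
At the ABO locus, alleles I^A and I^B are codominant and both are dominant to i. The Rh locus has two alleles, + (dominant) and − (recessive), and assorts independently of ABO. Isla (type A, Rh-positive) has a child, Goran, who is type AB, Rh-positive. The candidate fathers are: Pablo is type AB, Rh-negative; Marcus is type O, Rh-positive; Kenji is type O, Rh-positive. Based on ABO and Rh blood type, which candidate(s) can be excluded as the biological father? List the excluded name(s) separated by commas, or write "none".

A candidate is excluded only if no genotype consistent with his phenotype could produce a type AB, Rh-positive child with a type A, Rh-positive mother.
Marcus (type O, Rh+): no genotype consistent with that phenotype can produce a type-AB Rh+ child with a type-A mother.
Kenji (type O, Rh+): no genotype consistent with that phenotype can produce a type-AB Rh+ child with a type-A mother.

Marcus, Kenji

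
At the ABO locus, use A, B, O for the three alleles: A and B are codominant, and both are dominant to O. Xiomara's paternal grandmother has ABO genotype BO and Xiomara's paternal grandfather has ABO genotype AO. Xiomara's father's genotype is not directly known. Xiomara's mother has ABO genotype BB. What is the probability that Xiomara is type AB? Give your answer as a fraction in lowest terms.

1/4

Xiomara's father's ABO genotype from BO × AO: 1/4 AB, 1/4 AO, 1/4 BO, 1/4 OO.
Crossing each possibility with the mother BB and summing P(type AB): 1/4·1/2 + 1/4·1/2 + 1/4·0 + 1/4·0 = 1/4.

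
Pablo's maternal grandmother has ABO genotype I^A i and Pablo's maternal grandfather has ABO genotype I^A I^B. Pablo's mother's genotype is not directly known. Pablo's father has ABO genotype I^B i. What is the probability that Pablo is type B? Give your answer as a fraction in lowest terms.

3/8

Pablo's mother's ABO genotype from I^A i × I^A I^B: 1/4 I^A I^A, 1/4 I^A I^B, 1/4 I^A i, 1/4 I^B i.
Crossing each possibility with the father I^B i and summing P(type B): 1/4·0 + 1/4·1/2 + 1/4·1/4 + 1/4·3/4 = 3/8.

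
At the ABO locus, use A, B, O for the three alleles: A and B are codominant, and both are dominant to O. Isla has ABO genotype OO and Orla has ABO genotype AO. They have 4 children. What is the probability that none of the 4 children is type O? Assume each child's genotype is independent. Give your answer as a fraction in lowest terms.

1/16

ABO cross OO × AO → 1/2 O, 1/2 A.
So P(type O) = 1/2 per child.
P(not type O) = 1/2 for one child; (1/2)^4 = 1/16.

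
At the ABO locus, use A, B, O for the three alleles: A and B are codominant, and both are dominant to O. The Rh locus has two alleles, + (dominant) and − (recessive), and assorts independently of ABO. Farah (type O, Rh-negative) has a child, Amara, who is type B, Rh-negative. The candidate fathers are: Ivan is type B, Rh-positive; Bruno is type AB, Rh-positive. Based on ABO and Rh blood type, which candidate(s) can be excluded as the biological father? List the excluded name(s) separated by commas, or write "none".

A candidate is excluded only if no genotype consistent with his phenotype could produce a type B, Rh-negative child with a type O, Rh-negative mother.
Every candidate has at least one consistent genotype combination, so none can be excluded.

none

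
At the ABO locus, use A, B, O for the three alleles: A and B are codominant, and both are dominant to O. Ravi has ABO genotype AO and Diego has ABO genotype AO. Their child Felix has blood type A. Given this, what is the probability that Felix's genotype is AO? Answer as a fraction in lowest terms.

2/3

Cross AO × AO → 1/4 AA, 1/2 AO, 1/4 OO.
Type-A genotypes among offspring: AA (1/4), AO (1/2); total 3/4.
P(AO | type A) = (1/2) / (3/4) = 2/3.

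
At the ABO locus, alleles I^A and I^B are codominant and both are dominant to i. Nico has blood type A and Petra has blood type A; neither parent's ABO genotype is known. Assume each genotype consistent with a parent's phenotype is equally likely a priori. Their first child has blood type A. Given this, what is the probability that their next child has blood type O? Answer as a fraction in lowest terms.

1/20

Possible genotypes: Nico ∈ {I^A I^A, I^A i}; Petra ∈ {I^A I^A, I^A i}.
Weight each parental genotype pair by prior × P(type-A child):
  I^A I^A × I^A I^A: posterior weight 4/15; P(next child type O) = 0.
  I^A I^A × I^A i: posterior weight 4/15; P(next child type O) = 0.
  I^A i × I^A I^A: posterior weight 4/15; P(next child type O) = 0.
  I^A i × I^A i: posterior weight 1/5; P(next child type O) = 1/4.
Weighted sum = 1/20.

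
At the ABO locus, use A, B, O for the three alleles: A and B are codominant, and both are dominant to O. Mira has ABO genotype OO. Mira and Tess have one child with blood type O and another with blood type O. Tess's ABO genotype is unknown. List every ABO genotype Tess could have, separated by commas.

For each candidate genotype of Tess, check whether crossing it with OO can produce every observed child phenotype.
  AA → possible child types {A} ✗
  AB → possible child types {A, B} ✗
  AO → possible child types {O, A} ✓
  BB → possible child types {B} ✗
  BO → possible child types {O, B} ✓
  OO → possible child types {O} ✓

AO, BO, OO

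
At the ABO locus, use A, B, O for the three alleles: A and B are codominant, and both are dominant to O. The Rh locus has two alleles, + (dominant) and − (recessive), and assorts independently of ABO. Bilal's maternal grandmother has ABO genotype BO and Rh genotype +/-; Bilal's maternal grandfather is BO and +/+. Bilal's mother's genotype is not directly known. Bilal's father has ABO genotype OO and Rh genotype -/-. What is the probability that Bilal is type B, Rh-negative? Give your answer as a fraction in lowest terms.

1/8

Bilal's mother's ABO genotype from BO × BO: 1/4 BB, 1/2 BO, 1/4 OO.
Crossing each possibility with the father OO and summing P(type B): 1/4·1 + 1/2·1/2 + 1/4·0 = 1/2.
Similarly for Rh via the mother's Rh distribution: P(Rh-) = 1/4.
Independent loci: 1/2 × 1/4 = 1/8.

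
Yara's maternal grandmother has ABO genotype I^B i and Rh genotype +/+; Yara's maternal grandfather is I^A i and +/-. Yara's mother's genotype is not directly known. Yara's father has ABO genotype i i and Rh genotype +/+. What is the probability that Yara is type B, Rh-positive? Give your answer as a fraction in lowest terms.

Yara's mother's ABO genotype from I^B i × I^A i: 1/4 I^A I^B, 1/4 I^A i, 1/4 I^B i, 1/4 i i.
Crossing each possibility with the father i i and summing P(type B): 1/4·1/2 + 1/4·0 + 1/4·1/2 + 1/4·0 = 1/4.
Similarly for Rh via the mother's Rh distribution: P(Rh+) = 1.
Independent loci: 1/4 × 1 = 1/4.

1/4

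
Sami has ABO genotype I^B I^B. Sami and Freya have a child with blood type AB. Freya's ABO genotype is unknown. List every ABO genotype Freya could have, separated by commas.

I^A I^A, I^A I^B, I^A i

For each candidate genotype of Freya, check whether crossing it with I^B I^B can produce every observed child phenotype.
  I^A I^A → possible child types {AB} ✓
  I^A I^B → possible child types {B, AB} ✓
  I^A i → possible child types {B, AB} ✓
  I^B I^B → possible child types {B} ✗
  I^B i → possible child types {B} ✗
  i i → possible child types {B} ✗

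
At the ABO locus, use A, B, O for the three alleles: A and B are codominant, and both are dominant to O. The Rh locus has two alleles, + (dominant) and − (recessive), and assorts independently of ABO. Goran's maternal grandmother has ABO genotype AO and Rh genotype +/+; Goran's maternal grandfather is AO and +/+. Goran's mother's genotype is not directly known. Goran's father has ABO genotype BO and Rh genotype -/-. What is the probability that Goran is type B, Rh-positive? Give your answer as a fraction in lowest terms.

Goran's mother's ABO genotype from AO × AO: 1/4 AA, 1/2 AO, 1/4 OO.
Crossing each possibility with the father BO and summing P(type B): 1/4·0 + 1/2·1/4 + 1/4·1/2 = 1/4.
Similarly for Rh via the mother's Rh distribution: P(Rh+) = 1.
Independent loci: 1/4 × 1 = 1/4.

1/4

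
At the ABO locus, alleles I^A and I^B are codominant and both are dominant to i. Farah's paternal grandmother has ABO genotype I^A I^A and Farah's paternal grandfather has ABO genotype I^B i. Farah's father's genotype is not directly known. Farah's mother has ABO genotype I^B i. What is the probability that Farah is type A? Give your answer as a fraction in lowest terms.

Farah's father's ABO genotype from I^A I^A × I^B i: 1/2 I^A I^B, 1/2 I^A i.
Crossing each possibility with the mother I^B i and summing P(type A): 1/2·1/4 + 1/2·1/4 = 1/4.

1/4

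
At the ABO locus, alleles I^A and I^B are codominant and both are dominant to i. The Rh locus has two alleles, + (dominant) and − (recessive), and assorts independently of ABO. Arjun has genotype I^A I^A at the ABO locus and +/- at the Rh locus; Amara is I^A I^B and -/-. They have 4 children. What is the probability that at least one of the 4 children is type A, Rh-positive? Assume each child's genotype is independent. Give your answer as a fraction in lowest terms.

ABO cross I^A I^A × I^A I^B → 1/2 A, 1/2 AB.
Rh cross +/- × -/- → 1/2 Rh+, 1/2 Rh-; so P(type A, Rh-positive) = 1/2 × 1/2 = 1/4 per child.
P(none) = (3/4)^4 = 81/256; P(at least one) = 1 − 81/256 = 175/256.

175/256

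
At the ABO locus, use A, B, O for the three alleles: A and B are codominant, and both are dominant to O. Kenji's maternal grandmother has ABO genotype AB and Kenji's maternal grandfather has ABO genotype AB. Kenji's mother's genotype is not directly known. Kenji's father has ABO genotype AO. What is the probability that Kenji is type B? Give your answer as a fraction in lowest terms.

1/4

Kenji's mother's ABO genotype from AB × AB: 1/4 AA, 1/2 AB, 1/4 BB.
Crossing each possibility with the father AO and summing P(type B): 1/4·0 + 1/2·1/4 + 1/4·1/2 = 1/4.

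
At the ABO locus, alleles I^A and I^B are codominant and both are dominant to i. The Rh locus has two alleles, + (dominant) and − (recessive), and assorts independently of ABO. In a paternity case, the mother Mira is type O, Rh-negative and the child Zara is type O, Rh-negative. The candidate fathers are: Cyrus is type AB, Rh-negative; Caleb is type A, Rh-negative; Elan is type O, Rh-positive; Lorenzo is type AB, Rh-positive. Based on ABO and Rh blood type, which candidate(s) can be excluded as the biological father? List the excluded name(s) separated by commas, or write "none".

A candidate is excluded only if no genotype consistent with his phenotype could produce a type O, Rh-negative child with a type O, Rh-negative mother.
Cyrus (type AB, Rh-): no genotype consistent with that phenotype can produce a type-O Rh- child with a type-O mother.
Lorenzo (type AB, Rh+): no genotype consistent with that phenotype can produce a type-O Rh- child with a type-O mother.

Cyrus, Lorenzo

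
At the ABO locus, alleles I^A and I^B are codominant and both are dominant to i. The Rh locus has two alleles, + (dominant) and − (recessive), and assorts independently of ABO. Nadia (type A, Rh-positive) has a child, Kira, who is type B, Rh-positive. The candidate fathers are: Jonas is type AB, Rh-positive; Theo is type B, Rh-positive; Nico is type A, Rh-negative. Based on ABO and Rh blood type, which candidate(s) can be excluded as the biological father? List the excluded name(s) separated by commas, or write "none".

Nico

A candidate is excluded only if no genotype consistent with his phenotype could produce a type B, Rh-positive child with a type A, Rh-positive mother.
Nico (type A, Rh-): no genotype consistent with that phenotype can produce a type-B Rh+ child with a type-A mother.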